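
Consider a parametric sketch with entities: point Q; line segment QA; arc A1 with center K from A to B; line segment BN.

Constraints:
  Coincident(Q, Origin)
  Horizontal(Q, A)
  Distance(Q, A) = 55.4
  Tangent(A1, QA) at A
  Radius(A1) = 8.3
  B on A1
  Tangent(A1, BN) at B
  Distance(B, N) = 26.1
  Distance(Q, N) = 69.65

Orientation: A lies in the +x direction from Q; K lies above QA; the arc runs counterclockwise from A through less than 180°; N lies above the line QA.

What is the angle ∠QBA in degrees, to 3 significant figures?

40.5°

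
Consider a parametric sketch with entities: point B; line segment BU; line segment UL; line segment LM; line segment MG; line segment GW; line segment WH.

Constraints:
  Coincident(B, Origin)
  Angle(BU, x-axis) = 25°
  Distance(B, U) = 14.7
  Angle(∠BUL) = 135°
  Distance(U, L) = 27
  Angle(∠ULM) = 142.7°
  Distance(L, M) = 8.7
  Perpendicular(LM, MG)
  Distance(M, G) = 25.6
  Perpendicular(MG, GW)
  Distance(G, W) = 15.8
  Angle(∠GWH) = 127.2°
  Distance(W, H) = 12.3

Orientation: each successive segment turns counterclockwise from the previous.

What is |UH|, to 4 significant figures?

6.964

MG is perpendicular to GW, so GW runs at -72.70°; with |GW| = 15.8, W = (0.2268, 17.19). ∠GWH = 127.2° gives WH at -19.90° from the x-axis; with |WH| = 12.3, H = (11.79, 13.01). Then |UH| = |H − U| = 6.964.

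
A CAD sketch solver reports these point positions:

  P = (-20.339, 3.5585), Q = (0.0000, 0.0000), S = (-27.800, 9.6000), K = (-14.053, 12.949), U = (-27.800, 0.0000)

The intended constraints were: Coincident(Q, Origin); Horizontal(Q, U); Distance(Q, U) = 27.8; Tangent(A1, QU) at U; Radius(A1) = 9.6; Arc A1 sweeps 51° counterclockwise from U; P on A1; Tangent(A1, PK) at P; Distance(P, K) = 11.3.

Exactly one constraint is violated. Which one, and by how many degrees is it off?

Tangent(A1, PK) at P — off by 5.20°.

Q = (0.00, 0.00) ✓; Q.y = 0.00, U.y = 0.00 ✓; |QU| = 27.80 ✓; ∠(SU, UQ) = 90.00° ✓; |SU| = 9.600 ✓; bearing(S→P) − bearing(S→U) = 51.00° ✓; |SP| = 9.600 ✓; ∠(SP, PK) = 84.80° ✗; |PK| = 11.30 ✓.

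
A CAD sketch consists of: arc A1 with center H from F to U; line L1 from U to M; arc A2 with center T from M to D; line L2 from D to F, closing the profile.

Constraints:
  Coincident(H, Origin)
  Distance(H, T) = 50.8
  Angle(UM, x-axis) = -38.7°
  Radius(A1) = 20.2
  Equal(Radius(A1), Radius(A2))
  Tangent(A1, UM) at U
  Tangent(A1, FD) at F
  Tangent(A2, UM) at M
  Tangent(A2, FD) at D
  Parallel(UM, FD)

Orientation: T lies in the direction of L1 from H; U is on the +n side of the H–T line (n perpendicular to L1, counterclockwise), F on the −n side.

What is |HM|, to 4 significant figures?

54.67

The slot axis is L1's direction at -38.7°, so u = (cos -38.7°, sin -38.7°) = (0.7804, -0.6252) and n = (−sin -38.7°, cos -38.7°) = (0.6252, 0.7804). H is at the origin and T lies 50.8 along u from H, so T = 50.8·u = (39.65, -31.76). Tangency of A1 to both parallel lines with radius 20.2 puts U and F at H ± 20.2·n: U = (12.63, 15.76), F = (-12.63, -15.76). Equal radii place M and D the same way about T: M = T + 20.2·n = (52.28, -16.00), D = T − 20.2·n = (27.02, -47.53). Then |HM| = |M − H| = 54.67.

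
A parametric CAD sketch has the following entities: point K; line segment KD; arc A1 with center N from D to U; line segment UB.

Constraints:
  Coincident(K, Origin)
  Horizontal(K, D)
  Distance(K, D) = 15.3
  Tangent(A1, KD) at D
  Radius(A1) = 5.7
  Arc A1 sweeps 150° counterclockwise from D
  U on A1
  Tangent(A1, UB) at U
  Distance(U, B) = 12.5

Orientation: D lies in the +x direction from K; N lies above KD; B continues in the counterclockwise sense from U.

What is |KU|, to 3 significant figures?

21.0

K is at the origin; K and D share the same y with |KD| = 15.3 and D on the +x side, so D = (15.3, 0.00). Since A1 is tangent to KD there, ND ⟂ KD, so N = D + (0, 5.7) = (15.3, 5.70). On A1, D sits at bearing -90° from N; a 150° counterclockwise sweep puts U at bearing 60°, so U = N + 5.7·(cos 60°, sin 60°) = (18.2, 10.6). Then |KU| = |U − K| = 21.0.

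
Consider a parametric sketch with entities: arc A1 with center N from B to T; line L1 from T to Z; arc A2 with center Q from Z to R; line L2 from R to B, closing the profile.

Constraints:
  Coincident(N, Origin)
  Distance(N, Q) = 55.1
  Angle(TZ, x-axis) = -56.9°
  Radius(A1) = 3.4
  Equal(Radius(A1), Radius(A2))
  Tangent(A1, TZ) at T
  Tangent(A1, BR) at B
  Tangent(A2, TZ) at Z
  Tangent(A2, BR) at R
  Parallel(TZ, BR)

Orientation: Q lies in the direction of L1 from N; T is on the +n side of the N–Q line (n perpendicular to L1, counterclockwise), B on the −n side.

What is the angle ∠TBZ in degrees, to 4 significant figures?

82.96°

Tangency of A1 to both parallel lines with radius 3.4 puts T and B at N ± 3.4·n: T = (2.848, 1.857), B = (-2.848, -1.857). Equal radii place Z and R the same way about Q: Z = Q + 3.4·n = (32.94, -44.30), R = Q − 3.4·n = (27.24, -48.02). Then cos ∠TBZ = BT·BZ / (|BT||BZ|), giving 82.96°.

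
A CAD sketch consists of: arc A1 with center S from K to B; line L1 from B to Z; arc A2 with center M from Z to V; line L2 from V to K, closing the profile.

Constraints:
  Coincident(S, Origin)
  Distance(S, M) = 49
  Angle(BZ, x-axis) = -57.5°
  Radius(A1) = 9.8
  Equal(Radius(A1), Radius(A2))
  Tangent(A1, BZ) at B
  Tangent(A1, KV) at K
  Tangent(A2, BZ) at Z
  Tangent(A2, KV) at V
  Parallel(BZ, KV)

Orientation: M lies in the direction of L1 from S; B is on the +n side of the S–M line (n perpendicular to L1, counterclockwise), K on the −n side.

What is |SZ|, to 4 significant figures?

49.97

The slot axis is L1's direction at -57.5°, so u = (cos -57.5°, sin -57.5°) = (0.5373, -0.8434) and n = (−sin -57.5°, cos -57.5°) = (0.8434, 0.5373). S is at the origin and M lies 49.0 along u from S, so M = 49.0·u = (26.33, -41.33). Tangency of A1 to both parallel lines with radius 9.8 puts B and K at S ± 9.8·n: B = (8.265, 5.266), K = (-8.265, -5.266). Equal radii place Z and V the same way about M: Z = M + 9.8·n = (34.59, -36.06), V = M − 9.8·n = (18.06, -46.59). Then |SZ| = |Z − S| = 49.97.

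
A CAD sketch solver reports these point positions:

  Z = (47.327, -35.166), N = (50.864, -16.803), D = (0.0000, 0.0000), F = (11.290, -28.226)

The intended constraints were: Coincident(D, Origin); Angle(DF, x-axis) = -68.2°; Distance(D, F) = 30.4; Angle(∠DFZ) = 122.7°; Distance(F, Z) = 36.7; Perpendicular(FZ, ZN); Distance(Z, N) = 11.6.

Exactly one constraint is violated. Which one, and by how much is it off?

Distance(Z, N) = 11.6 — off by 7.10.

D = (0.00, 0.00) ✓; DF at -68.20° ✓; |DF| = 30.40 ✓; ∠DFZ = 122.7° ✓; |FZ| = 36.70 ✓; ∠(FZ, ZN) = 90.00° ✓; |ZN| = 18.70 ✗.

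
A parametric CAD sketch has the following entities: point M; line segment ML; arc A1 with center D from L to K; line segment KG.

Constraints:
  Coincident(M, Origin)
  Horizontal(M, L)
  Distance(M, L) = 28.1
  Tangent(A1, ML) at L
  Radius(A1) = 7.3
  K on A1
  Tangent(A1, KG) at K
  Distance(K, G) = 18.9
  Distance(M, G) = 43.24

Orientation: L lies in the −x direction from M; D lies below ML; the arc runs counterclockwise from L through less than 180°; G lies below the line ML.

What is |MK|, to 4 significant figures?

36.24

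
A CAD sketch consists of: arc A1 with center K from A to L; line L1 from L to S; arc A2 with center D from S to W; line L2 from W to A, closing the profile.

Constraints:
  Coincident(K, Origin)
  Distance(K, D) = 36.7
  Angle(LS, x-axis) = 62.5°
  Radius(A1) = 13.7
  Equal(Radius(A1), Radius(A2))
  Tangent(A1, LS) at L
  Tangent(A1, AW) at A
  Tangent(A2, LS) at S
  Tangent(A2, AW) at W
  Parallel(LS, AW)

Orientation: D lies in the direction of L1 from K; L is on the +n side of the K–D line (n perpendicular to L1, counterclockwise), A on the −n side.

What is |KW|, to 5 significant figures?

39.174

Tangency of A1 to both parallel lines with radius 13.7 puts L and A at K ± 13.7·n: L = (-12.152, 6.3260), A = (12.152, -6.3260). Equal radii place S and W the same way about D: S = D + 13.7·n = (4.7941, 38.879), W = D − 13.7·n = (29.098, 26.227). Then |KW| = |W − K| = 39.174.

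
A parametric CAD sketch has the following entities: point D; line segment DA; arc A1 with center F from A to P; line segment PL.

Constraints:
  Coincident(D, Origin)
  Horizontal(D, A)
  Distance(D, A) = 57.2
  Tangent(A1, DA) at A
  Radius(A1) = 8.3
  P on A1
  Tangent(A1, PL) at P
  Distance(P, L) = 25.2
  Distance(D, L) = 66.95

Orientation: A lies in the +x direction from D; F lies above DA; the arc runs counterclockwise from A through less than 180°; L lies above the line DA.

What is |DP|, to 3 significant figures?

66.0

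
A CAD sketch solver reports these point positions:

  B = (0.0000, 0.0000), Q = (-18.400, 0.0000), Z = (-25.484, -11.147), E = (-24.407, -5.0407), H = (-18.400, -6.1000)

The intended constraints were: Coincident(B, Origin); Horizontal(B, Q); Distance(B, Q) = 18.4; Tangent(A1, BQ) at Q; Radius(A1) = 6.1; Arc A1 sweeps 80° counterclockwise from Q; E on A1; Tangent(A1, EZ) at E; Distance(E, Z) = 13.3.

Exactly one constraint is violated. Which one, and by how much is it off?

Distance(E, Z) = 13.3 — off by 7.10.

B = (0.00, 0.00) ✓; B.y = 0.00, Q.y = 0.00 ✓; |BQ| = 18.40 ✓; ∠(HQ, QB) = 90.00° ✓; |HQ| = 6.100 ✓; bearing(H→E) − bearing(H→Q) = 80.00° ✓; |HE| = 6.100 ✓; ∠(HE, EZ) = 90.00° ✓; |EZ| = 6.201 ✗.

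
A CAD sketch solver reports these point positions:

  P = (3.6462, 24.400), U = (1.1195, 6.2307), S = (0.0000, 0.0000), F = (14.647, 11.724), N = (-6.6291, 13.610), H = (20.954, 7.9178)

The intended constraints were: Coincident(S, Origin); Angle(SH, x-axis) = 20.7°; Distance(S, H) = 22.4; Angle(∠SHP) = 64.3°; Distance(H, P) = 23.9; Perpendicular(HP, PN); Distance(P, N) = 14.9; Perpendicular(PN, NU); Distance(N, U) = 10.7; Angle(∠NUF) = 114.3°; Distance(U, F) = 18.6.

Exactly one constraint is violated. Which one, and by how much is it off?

Distance(U, F) = 18.6 — off by 4.00.

S = (0.00, 0.00) ✓; SH at 20.70° ✓; |SH| = 22.40 ✓; ∠SHP = 64.30° ✓; |HP| = 23.90 ✓; ∠(HP, PN) = 90.00° ✓; |PN| = 14.90 ✓; ∠(PN, NU) = 90.00° ✓; |NU| = 10.70 ✓; ∠NUF = 114.3° ✓; |UF| = 14.60 ✗.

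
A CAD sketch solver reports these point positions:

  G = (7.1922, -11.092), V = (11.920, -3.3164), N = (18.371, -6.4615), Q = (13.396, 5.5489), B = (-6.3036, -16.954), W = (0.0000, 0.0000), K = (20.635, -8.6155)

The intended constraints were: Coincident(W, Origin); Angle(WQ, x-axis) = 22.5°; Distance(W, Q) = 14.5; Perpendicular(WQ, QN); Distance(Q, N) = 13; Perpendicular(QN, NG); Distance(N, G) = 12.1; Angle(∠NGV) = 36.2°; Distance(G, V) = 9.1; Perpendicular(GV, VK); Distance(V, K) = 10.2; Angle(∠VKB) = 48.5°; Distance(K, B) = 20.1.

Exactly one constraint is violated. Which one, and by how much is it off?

Distance(K, B) = 20.1 — off by 8.10.

W = (0.00, 0.00) ✓; WQ at 22.50° ✓; |WQ| = 14.50 ✓; ∠(WQ, QN) = 90.00° ✓; |QN| = 13.00 ✓; ∠(QN, NG) = 90.00° ✓; |NG| = 12.10 ✓; ∠NGV = 36.20° ✓; |GV| = 9.100 ✓; ∠(GV, VK) = 90.00° ✓; |VK| = 10.20 ✓; ∠VKB = 48.50° ✓; |KB| = 28.20 ✗.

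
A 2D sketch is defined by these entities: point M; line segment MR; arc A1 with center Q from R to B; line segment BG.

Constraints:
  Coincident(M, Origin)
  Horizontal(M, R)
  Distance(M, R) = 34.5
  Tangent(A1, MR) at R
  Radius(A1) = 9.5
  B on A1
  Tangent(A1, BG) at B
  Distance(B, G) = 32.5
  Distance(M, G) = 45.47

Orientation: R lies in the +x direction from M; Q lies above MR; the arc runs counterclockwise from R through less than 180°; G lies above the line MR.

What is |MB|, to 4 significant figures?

44.58

M is at the origin; MR is horizontal with |MR| = 34.5 and R on the +x side, so R = (34.50, 0.000). A1 meets MR tangentially, so QR is at right angles to MR, so Q = R + (0, 9.5) = (34.50, 9.500). Since QB ⟂ BG (tangency), |QG| = √(9.5² + 32.5²) = 33.86 regardless of where B sits on A1. So G lies on both circle(M, 45.47) and circle(Q, 33.86); the above-MR intersection is G = (20.77, 40.45). B is the foot of the tangent from G: B = (41.75, 15.63).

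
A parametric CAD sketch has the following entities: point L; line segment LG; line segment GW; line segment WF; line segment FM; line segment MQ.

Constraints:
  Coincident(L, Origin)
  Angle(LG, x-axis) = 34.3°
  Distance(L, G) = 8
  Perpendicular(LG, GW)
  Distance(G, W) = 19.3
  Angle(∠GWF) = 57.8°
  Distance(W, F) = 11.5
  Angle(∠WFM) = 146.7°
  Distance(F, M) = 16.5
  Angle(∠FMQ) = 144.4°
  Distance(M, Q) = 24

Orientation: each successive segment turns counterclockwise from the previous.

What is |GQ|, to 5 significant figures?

28.066

∠WFM = 146.7° gives FM at -80.200° from the x-axis; with |FM| = 16.5, M = (-6.0444, -6.3535). ∠FMQ = 144.4° gives MQ at -44.600° from the x-axis; with |MQ| = 24.0, Q = (11.044, -23.205). Then |GQ| = |Q − G| = 28.066.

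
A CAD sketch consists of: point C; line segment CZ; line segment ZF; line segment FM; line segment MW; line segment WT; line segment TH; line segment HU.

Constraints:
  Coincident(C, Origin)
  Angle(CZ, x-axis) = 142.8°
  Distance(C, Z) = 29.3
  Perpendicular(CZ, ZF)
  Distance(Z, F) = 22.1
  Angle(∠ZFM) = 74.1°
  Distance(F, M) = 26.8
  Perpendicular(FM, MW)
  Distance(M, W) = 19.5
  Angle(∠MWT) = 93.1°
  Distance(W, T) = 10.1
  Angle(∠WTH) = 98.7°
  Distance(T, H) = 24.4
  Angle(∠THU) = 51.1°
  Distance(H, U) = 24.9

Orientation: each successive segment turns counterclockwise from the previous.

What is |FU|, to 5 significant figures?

34.712

C is at the origin; CZ runs at 142.8° with length 29.3, so Z = (-23.338, 17.715). CZ is perpendicular to ZF, so ZF runs at -127.20°; with |ZF| = 22.1, F = (-36.700, 0.11144). ∠ZFM = 74.1° gives FM at -21.300° from the x-axis; with |FM| = 26.8, M = (-11.731, -9.6237). FM is perpendicular to MW, so MW runs at 68.700°; with |MW| = 19.5, W = (-4.6472, 8.5443). ∠MWT = 93.1° gives WT at 155.60° from the x-axis; with |WT| = 10.1, T = (-13.845, 12.717). ∠WTH = 98.7° gives TH at -123.10° from the x-axis; with |TH| = 24.4, H = (-27.170, -7.7237). ∠THU = 51.1° gives HU at 5.8000° from the x-axis; with |HU| = 24.9, U = (-2.3975, -5.2074). Then |FU| = |U − F| = 34.712.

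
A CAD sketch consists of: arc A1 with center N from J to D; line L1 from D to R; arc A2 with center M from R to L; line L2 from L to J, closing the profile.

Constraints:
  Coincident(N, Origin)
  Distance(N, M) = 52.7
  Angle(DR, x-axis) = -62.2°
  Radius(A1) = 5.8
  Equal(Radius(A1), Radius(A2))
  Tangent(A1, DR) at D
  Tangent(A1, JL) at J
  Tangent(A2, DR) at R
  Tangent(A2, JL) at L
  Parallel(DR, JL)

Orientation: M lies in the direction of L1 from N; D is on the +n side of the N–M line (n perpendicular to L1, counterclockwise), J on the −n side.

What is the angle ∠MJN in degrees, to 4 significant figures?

83.72°

The slot axis is L1's direction at -62.2°, so u = (cos -62.2°, sin -62.2°) = (0.4664, -0.8846) and n = (−sin -62.2°, cos -62.2°) = (0.8846, 0.4664). N is at the origin and M lies 52.7 along u from N, so M = 52.7·u = (24.58, -46.62). Tangency of A1 to both parallel lines with radius 5.8 puts D and J at N ± 5.8·n: D = (5.131, 2.705), J = (-5.131, -2.705). Then cos ∠MJN = JM·JN / (|JM||JN|), giving 83.72°.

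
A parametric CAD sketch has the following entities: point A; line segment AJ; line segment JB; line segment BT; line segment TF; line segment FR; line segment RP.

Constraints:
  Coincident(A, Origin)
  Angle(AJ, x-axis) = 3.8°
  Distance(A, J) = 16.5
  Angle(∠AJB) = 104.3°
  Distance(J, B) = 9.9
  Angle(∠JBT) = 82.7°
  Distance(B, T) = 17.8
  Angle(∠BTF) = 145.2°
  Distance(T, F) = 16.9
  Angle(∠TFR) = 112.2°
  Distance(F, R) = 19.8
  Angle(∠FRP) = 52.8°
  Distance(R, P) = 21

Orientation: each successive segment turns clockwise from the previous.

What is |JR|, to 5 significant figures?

32.371

A is at the origin; AJ runs at 3.8° with length 16.5, so J = (16.464, 1.0935). ∠AJB = 104.3° gives JB at -71.900° from the x-axis; with |JB| = 9.9, B = (19.539, -8.3166). ∠JBT = 82.7° gives BT at -169.20° from the x-axis; with |BT| = 17.8, T = (2.0547, -11.652). ∠BTF = 145.2° gives TF at 156.00° from the x-axis; with |TF| = 16.9, F = (-13.384, -4.7781). ∠TFR = 112.2° gives FR at 88.200° from the x-axis; with |FR| = 19.8, R = (-12.762, 15.012). Then |JR| = |R − J| = 32.371.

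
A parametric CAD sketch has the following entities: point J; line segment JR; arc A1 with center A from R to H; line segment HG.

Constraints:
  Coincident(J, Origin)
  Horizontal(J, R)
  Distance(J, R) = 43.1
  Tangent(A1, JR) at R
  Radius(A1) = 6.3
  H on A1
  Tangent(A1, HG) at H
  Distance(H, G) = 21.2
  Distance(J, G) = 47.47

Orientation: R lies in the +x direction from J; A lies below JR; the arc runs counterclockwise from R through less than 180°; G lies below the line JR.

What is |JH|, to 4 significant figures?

37.43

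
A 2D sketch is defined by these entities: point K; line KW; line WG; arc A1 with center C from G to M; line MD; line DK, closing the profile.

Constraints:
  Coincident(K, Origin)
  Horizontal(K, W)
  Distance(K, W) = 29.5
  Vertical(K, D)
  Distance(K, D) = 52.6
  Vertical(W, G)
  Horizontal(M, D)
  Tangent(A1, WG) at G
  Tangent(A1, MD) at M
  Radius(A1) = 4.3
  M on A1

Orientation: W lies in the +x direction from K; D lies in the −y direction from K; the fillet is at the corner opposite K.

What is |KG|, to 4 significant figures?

56.60

The virtual corner opposite K is at (29.50, -52.60). Tangency of A1 to WG means the radius CG is perpendicular to WG and the tangent condition forces CM to be normal to MD, with radius 4.3, so the center C sits 4.3 in from both sides at C = (25.20, -48.30). That places the tangent points at G = (29.50, -48.30) on WG and M = (25.20, -52.60) on MD. Then |KG| = |G − K| = 56.60.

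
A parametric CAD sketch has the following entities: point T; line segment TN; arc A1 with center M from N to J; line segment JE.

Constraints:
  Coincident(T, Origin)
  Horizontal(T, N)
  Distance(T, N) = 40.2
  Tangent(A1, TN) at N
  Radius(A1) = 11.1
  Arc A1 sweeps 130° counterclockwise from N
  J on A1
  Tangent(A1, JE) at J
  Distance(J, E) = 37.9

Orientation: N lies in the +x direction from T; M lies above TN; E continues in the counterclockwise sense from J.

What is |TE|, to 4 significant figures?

53.17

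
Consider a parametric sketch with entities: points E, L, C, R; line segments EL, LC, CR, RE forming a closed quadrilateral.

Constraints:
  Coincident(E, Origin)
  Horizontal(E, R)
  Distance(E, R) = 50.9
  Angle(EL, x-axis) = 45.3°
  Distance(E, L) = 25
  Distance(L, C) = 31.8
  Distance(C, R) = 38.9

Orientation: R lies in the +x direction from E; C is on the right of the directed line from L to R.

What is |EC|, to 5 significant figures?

20.122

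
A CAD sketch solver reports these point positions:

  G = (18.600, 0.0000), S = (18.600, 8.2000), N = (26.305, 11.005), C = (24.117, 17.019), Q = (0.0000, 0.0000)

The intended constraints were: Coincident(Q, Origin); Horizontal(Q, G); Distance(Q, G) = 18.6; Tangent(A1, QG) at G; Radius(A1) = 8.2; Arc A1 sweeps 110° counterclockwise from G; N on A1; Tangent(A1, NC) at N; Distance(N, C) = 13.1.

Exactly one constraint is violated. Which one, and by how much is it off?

Distance(N, C) = 13.1 — off by 6.70.

Q = (0.00, 0.00) ✓; Q.y = 0.00, G.y = 0.00 ✓; |QG| = 18.60 ✓; ∠(SG, GQ) = 90.00° ✓; |SG| = 8.200 ✓; bearing(S→N) − bearing(S→G) = 110.0° ✓; |SN| = 8.200 ✓; ∠(SN, NC) = 90.01° ✓; |NC| = 6.400 ✗.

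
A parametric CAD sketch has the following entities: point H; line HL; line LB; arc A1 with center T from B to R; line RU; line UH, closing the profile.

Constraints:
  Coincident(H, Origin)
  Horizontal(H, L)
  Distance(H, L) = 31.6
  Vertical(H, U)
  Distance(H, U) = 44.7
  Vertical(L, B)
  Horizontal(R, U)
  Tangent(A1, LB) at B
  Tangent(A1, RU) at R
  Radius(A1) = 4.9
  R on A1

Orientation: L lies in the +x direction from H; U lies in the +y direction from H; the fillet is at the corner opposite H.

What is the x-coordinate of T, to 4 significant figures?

26.70

H and U share the same x with |HU| = 44.7 and U on the +y side, so U = (0.000, 44.70). The virtual corner opposite H is at (31.60, 44.70). A1 meets LB tangentially, so TB is at right angles to LB and the tangent condition forces TR to be normal to RU, with radius 4.9, so the center T sits 4.9 in from both sides at T = (26.70, 39.80). So T.x = 26.70.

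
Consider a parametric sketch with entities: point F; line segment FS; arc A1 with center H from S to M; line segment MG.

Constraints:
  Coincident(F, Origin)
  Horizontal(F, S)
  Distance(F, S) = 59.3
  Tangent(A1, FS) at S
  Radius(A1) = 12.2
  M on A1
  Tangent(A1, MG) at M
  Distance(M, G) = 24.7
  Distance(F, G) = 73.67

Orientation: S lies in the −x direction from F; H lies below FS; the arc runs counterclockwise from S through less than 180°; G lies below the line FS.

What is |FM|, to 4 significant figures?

72.62

F is at the origin; F and S share the same y with |FS| = 59.3 and S on the −x side, so S = (-59.30, 0.000). Tangency of A1 to FS means the radius HS is perpendicular to FS, so H = S + (0, -12.2) = (-59.30, -12.20). Since HM ⟂ MG (tangency), |HG| = √(12.2² + 24.7²) = 27.55 regardless of where M sits on A1. So G lies on both circle(F, 73.67) and circle(H, 27.55); the below-FS intersection is G = (-62.12, -39.60). M is the foot of the tangent from G: M = (-70.73, -16.46).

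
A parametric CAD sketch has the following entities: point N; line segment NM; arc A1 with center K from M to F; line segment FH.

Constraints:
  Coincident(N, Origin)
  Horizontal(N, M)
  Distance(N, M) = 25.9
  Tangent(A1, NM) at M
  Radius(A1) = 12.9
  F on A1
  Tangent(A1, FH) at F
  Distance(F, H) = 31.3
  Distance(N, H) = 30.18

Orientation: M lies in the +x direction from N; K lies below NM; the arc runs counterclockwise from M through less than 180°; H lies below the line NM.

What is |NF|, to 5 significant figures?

16.441

N is at the origin; N and M share the same y with |NM| = 25.9 and M on the +x side, so M = (25.900, 0.0000). Tangency of A1 to NM means the radius KM is perpendicular to NM, so K = M + (0, -12.9) = (25.900, -12.900). Since KF ⟂ FH (tangency), |KH| = √(12.9² + 31.3²) = 33.854 regardless of where F sits on A1. So H lies on both circle(N, 30.18) and circle(K, 33.854); the below-NM intersection is H = (-3.3198, -29.997). F is the foot of the tangent from H: F = (15.634, -5.0883).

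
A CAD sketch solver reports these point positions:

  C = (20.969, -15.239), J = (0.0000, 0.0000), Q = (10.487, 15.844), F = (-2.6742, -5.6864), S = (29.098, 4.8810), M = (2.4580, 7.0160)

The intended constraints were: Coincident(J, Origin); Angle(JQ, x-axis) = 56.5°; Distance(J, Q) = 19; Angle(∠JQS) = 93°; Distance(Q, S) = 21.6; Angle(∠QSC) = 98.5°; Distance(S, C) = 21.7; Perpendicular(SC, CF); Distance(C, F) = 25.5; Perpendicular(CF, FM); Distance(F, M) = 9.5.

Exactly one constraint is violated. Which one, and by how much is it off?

Distance(F, M) = 9.5 — off by 4.20.

J = (0.00, 0.00) ✓; JQ at 56.50° ✓; |JQ| = 19.00 ✓; ∠JQS = 93.00° ✓; |QS| = 21.60 ✓; ∠QSC = 98.50° ✓; |SC| = 21.70 ✓; ∠(SC, CF) = 90.00° ✓; |CF| = 25.50 ✓; ∠(CF, FM) = 90.00° ✓; |FM| = 13.70 ✗.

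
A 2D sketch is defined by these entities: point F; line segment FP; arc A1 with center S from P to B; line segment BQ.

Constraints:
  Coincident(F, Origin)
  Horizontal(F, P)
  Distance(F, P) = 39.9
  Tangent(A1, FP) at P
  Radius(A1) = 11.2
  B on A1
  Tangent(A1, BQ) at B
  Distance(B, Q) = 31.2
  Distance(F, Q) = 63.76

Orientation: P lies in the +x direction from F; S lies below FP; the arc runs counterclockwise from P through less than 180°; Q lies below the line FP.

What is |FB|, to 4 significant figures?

34.75

F is at the origin; F and P share the same y with |FP| = 39.9 and P on the +x side, so P = (39.90, 0.000). A1 meets FP tangentially, so SP is at right angles to FP, so S = P + (0, -11.2) = (39.90, -11.20). Since SB ⟂ BQ (tangency), |SQ| = √(11.2² + 31.2²) = 33.15 regardless of where B sits on A1. So Q lies on both circle(F, 63.76) and circle(S, 33.15); the below-FP intersection is Q = (46.43, -43.70). B is the foot of the tangent from Q: B = (30.31, -16.99).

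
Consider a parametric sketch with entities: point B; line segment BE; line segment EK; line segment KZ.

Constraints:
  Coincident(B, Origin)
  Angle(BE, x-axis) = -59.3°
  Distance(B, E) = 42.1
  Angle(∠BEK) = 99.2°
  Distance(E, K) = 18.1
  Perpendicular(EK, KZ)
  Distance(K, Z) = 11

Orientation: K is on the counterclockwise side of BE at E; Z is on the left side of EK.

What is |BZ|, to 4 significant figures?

39.38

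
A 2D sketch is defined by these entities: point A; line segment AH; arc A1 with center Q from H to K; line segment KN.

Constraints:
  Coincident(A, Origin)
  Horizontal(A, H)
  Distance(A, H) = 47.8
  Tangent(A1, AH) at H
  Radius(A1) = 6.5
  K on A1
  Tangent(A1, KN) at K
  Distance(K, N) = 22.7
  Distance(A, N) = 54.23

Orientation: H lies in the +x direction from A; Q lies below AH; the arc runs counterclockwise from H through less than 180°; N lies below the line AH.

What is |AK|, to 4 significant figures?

42.08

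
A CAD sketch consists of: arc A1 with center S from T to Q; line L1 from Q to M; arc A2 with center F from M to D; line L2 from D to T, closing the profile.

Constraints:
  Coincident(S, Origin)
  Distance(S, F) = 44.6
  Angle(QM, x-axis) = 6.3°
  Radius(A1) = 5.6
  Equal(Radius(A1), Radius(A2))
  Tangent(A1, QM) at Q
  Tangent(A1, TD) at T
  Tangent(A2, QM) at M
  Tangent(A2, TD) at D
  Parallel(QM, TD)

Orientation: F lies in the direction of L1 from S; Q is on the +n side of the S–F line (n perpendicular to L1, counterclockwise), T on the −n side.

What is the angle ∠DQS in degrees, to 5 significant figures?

75.903°

The slot axis is L1's direction at 6.3°, so u = (cos 6.3°, sin 6.3°) = (0.99396, 0.10973) and n = (−sin 6.3°, cos 6.3°) = (-0.10973, 0.99396). S is at the origin and F lies 44.6 along u from S, so F = 44.6·u = (44.331, 4.8942). Tangency of A1 to both parallel lines with radius 5.6 puts Q and T at S ± 5.6·n: Q = (-0.61451, 5.5662), T = (0.61451, -5.5662). Equal radii place M and D the same way about F: M = F + 5.6·n = (43.716, 10.460), D = F − 5.6·n = (44.945, -0.67203). Then cos ∠DQS = QD·QS / (|QD||QS|), giving 75.903°.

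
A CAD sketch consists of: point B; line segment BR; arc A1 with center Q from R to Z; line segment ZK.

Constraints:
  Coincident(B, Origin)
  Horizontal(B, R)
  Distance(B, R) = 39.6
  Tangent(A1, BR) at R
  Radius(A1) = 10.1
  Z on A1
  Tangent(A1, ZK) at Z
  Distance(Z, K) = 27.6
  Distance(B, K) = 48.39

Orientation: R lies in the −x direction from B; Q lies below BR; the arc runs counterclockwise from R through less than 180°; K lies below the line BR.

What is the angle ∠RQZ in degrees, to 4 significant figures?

129.0°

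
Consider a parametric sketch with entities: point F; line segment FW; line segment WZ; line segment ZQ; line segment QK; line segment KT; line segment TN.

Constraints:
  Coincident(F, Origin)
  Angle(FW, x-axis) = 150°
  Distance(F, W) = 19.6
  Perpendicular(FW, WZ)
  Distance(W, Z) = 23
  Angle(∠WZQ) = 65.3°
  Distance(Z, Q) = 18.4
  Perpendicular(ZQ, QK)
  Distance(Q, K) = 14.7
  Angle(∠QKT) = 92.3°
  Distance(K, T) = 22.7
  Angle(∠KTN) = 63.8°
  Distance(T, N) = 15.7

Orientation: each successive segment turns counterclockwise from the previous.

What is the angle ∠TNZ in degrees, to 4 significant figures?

97.26°

F is at the origin; FW runs at 150.0° with length 19.6, so W = (-16.97, 9.800). FW ⟂ WZ, so WZ runs at -120.0°; with |WZ| = 23.0, Z = (-28.47, -10.12). ∠WZQ = 65.3° gives ZQ at -5.300° from the x-axis; with |ZQ| = 18.4, Q = (-10.15, -11.82). ZQ ⟂ QK, so QK runs at 84.70°; with |QK| = 14.7, K = (-8.795, 2.819). ∠QKT = 92.3° gives KT at 172.4° from the x-axis; with |KT| = 22.7, T = (-31.30, 5.821). ∠KTN = 63.8° gives TN at -71.40° from the x-axis; with |TN| = 15.7, N = (-26.29, -9.059). Then cos ∠TNZ = NT·NZ / (|NT||NZ|), giving 97.26°.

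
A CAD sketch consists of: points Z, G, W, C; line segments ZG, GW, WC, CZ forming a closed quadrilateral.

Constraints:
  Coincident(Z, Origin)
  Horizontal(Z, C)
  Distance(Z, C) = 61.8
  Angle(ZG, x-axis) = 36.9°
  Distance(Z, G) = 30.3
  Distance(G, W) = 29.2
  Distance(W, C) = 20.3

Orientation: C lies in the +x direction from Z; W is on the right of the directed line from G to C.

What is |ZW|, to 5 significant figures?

42.385

Checks: |GW| = 29.20 ✓; |WC| = 20.30 ✓.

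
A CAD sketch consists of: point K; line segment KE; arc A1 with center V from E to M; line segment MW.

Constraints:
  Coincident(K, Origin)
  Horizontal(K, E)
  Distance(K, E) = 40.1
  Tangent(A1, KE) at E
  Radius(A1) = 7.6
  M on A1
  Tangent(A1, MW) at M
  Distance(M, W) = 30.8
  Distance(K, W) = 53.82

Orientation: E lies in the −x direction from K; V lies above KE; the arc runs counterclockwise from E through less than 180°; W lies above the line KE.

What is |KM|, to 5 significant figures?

33.710

Checks: |VM| = 7.600 ✓; ∠(VM, MW) = 90.00° ✓; |MW| = 30.80 ✓; |KW| = 53.82 ✓.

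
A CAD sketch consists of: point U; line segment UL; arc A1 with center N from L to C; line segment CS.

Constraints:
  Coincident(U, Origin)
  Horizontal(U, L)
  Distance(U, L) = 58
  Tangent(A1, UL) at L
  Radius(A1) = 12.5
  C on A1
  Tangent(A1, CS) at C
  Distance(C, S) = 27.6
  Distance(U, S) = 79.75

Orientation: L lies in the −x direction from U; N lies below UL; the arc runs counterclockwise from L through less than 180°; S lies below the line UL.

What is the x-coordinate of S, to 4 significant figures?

-68.44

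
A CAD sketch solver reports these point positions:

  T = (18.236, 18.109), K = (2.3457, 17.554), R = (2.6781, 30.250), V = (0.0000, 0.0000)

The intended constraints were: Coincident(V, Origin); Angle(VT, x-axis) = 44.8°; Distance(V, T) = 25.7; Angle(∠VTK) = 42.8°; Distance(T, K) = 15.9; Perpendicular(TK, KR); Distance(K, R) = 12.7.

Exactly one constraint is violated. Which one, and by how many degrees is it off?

Perpendicular(TK, KR) — off by 3.50°.

V = (0.00, 0.00) ✓; VT at 44.80° ✓; |VT| = 25.70 ✓; ∠VTK = 42.80° ✓; |TK| = 15.90 ✓; ∠(TK, KR) = 93.50° ✗; |KR| = 12.70 ✓.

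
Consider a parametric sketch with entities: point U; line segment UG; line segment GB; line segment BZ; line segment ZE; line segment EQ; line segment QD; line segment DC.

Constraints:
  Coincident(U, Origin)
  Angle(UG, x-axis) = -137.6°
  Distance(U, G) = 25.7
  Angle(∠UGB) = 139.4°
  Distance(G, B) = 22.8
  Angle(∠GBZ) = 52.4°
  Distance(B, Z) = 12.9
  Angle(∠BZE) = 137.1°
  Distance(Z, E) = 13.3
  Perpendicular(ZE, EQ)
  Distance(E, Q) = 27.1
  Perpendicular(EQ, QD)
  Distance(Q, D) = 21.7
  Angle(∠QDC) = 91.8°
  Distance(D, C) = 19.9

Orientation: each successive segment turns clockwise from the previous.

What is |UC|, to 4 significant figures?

44.78

U is at the origin; UG runs at -137.6° with length 25.7, so G = (-18.98, -17.33). ∠UGB = 139.4° gives GB at -178.2° from the x-axis; with |GB| = 22.8, B = (-41.77, -18.05). ∠GBZ = 52.4° gives BZ at 54.20° from the x-axis; with |BZ| = 12.9, Z = (-34.22, -7.583). ∠BZE = 137.1° gives ZE at 11.30° from the x-axis; with |ZE| = 13.3, E = (-21.18, -4.977). ZE ⟂ EQ, so EQ runs at -78.70°; with |EQ| = 27.1, Q = (-15.87, -31.55). EQ is perpendicular to QD, so QD runs at -168.7°; with |QD| = 21.7, D = (-37.15, -35.80). ∠QDC = 91.8° gives DC at 103.1° from the x-axis; with |DC| = 19.9, C = (-41.66, -16.42). Then |UC| = |C − U| = 44.78.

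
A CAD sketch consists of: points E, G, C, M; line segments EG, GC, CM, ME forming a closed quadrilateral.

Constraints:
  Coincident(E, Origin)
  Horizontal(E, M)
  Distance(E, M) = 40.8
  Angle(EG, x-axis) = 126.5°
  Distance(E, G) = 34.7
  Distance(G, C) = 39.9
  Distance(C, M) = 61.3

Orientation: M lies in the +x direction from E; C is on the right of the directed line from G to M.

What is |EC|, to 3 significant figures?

22.7

Checks: E = (0.00, 0.00) ✓; |GC| = 39.90 ✓; |CM| = 61.30 ✓.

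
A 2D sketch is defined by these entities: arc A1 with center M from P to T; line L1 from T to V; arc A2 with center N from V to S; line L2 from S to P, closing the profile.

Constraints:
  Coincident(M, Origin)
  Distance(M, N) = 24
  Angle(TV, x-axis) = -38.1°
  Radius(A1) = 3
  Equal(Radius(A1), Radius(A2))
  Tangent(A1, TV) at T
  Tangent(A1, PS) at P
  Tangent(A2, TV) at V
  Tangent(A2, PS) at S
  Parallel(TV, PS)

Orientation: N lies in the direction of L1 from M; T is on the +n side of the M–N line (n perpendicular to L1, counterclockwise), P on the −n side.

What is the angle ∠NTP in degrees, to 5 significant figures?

82.875°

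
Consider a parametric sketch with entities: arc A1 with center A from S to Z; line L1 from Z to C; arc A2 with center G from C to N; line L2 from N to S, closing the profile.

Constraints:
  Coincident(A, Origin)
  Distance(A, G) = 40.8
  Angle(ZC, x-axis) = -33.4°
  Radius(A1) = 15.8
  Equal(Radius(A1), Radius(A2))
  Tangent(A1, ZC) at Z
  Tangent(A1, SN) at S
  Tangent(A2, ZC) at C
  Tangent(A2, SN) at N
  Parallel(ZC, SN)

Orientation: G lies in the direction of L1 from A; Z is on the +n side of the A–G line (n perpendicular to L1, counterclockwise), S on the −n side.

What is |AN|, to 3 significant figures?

43.8

The slot axis is L1's direction at -33.4°, so u = (cos -33.4°, sin -33.4°) = (0.835, -0.550) and n = (−sin -33.4°, cos -33.4°) = (0.550, 0.835). A is at the origin and G lies 40.8 along u from A, so G = 40.8·u = (34.1, -22.5). Tangency of A1 to both parallel lines with radius 15.8 puts Z and S at A ± 15.8·n: Z = (8.70, 13.2), S = (-8.70, -13.2). Equal radii place C and N the same way about G: C = G + 15.8·n = (42.8, -9.27), N = G − 15.8·n = (25.4, -35.7). Then |AN| = |N − A| = 43.8.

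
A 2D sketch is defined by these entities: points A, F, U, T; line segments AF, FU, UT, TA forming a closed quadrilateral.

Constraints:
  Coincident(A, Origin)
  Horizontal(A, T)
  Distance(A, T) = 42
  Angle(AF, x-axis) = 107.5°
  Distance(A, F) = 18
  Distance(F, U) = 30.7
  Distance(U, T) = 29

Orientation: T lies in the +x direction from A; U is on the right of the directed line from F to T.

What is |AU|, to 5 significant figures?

15.376

Checks: |FU| = 30.70 ✓; |UT| = 29.00 ✓.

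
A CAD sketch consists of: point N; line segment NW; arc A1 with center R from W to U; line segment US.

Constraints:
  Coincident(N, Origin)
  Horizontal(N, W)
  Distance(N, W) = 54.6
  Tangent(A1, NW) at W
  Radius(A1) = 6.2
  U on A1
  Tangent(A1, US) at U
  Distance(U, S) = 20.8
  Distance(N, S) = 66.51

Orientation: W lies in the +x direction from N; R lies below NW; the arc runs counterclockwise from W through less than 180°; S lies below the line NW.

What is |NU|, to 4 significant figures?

50.33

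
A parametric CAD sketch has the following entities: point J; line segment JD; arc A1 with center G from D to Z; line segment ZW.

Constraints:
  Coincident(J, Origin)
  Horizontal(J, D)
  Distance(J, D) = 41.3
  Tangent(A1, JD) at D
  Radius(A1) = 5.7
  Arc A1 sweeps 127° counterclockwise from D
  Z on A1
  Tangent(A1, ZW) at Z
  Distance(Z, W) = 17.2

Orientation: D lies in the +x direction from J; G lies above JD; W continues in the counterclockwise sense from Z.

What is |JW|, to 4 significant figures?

42.23

J is at the origin; J and D share the same y with |JD| = 41.3 and D on the +x side, so D = (41.30, 0.000). A1 meets JD tangentially, so GD is at right angles to JD, so G = D + (0, 5.7) = (41.30, 5.700). On A1, D sits at bearing -90° from G; a 127° counterclockwise sweep puts Z at bearing 37°, so Z = G + 5.7·(cos 37°, sin 37°) = (45.85, 9.130). A1 meets ZW tangentially, so GZ is at right angles to ZW, so ZW runs along (−sin 37°, cos 37°); with |ZW| = 17.2, W = (35.50, 22.87). Then |JW| = |W − J| = 42.23.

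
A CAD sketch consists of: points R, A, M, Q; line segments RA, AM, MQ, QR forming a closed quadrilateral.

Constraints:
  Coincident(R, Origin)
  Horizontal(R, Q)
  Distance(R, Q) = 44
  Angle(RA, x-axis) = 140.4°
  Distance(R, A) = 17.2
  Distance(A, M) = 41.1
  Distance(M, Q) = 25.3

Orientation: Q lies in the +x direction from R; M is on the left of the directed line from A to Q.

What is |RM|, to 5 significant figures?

32.985

Checks: |AM| = 41.10 ✓; |MQ| = 25.30 ✓.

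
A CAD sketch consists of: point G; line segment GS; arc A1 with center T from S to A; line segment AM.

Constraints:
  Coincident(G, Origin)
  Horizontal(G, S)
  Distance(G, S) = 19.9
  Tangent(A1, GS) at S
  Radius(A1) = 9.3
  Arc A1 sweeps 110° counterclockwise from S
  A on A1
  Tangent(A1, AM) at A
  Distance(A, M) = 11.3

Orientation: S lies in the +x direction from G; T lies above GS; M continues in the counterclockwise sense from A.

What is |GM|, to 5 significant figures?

33.872

On A1, S sits at bearing -90° from T; a 110° counterclockwise sweep puts A at bearing 20°, so A = T + 9.3·(cos 20°, sin 20°) = (28.639, 12.481). The tangent condition forces TA to be normal to AM, so AM runs along (−sin 20°, cos 20°); with |AM| = 11.3, M = (24.774, 23.099). Then |GM| = |M − G| = 33.872.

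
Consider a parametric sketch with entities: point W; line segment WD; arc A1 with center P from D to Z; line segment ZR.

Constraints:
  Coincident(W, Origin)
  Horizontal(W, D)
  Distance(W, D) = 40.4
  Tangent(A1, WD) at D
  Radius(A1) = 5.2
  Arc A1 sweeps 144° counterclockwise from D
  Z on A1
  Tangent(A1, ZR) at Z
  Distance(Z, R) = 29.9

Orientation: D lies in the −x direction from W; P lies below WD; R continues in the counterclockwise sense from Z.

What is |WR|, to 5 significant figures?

33.155

W is at the origin; WD is horizontal with |WD| = 40.4 and D on the −x side, so D = (-40.400, 0.0000). The tangent condition forces PD to be normal to WD, so P = D + (0, -5.2) = (-40.400, -5.2000). On A1, D sits at bearing 90° from P; a 144° counterclockwise sweep puts Z at bearing 234°, so Z = P + 5.2·(cos 234°, sin 234°) = (-43.456, -9.4069). The tangent condition forces PZ to be normal to ZR, so ZR runs along (−sin 234°, cos 234°); with |ZR| = 29.9, R = (-19.267, -26.982). Then |WR| = |R − W| = 33.155.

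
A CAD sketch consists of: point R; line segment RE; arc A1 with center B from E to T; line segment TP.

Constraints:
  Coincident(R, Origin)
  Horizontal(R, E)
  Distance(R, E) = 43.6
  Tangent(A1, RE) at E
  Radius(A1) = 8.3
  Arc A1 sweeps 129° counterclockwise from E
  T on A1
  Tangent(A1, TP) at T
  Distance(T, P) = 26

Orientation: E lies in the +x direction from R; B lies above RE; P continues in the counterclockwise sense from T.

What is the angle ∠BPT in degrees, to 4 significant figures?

17.70°

R is at the origin; RE is horizontal with |RE| = 43.6 and E on the +x side, so E = (43.60, 0.000). The tangent condition forces BE to be normal to RE, so B = E + (0, 8.3) = (43.60, 8.300). On A1, E sits at bearing -90° from B; a 129° counterclockwise sweep puts T at bearing 39°, so T = B + 8.3·(cos 39°, sin 39°) = (50.05, 13.52). Since A1 is tangent to TP there, BT ⟂ TP, so TP runs along (−sin 39°, cos 39°); with |TP| = 26.0, P = (33.69, 33.73). Then cos ∠BPT = PB·PT / (|PB||PT|), giving 17.70°.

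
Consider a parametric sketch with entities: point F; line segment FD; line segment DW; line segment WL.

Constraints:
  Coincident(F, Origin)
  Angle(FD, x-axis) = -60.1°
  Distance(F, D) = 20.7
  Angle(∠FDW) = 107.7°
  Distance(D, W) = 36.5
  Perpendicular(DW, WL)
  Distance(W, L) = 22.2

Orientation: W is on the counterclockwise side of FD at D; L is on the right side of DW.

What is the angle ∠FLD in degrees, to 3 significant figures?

13.1°

∠FDW = 107.7°, so DW runs at -60.1° + (180° − 107.7°) = 12.2° from the x-axis; with |DW| = 36.5, W = D + 36.5·(cos 12.2°, sin 12.2°) = (46.0, -10.2). DW is perpendicular to WL; with |WL| = 22.2 on the right of DW, L = W + 22.2·(0.211, -0.977) = (50.7, -31.9). Then cos ∠FLD = LF·LD / (|LF||LD|), giving 13.1°.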